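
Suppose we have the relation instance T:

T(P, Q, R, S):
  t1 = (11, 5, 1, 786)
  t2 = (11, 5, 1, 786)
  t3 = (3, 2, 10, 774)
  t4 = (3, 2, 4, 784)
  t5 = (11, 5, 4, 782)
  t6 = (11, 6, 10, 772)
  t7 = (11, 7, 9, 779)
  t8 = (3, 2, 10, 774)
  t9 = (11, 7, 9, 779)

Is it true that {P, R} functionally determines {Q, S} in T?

(P=11, R=1): rows 1, 2 → {Q,S} = (5, 786), (5, 786) ✓
(P=3, R=10): rows 3, 8 → {Q,S} = (2, 774), (2, 774) ✓
(P=3, R=4): row 4 → {Q,S} = (2, 784) ✓
(P=11, R=4): row 5 → {Q,S} = (5, 782) ✓
(P=11, R=10): row 6 → {Q,S} = (6, 772) ✓
(P=11, R=9): rows 7, 9 → {Q,S} = (7, 779), (7, 779) ✓
Every {P, R} value is associated with a single {Q, S} value, so {P, R} → {Q, S} holds.

Yes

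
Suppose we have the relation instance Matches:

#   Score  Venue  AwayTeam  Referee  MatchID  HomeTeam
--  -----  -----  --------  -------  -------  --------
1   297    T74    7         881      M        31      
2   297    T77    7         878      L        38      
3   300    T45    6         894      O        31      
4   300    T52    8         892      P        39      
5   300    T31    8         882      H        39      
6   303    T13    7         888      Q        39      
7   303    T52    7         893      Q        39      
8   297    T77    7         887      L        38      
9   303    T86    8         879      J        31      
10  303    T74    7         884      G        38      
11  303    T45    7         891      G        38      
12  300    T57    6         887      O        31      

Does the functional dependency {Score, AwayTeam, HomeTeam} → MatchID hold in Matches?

No

(Score=297, AwayTeam=7, HomeTeam=31): row 1 → MatchID = M ✓
(Score=297, AwayTeam=7, HomeTeam=38): rows 2, 8 → MatchID = L, L ✓
(Score=300, AwayTeam=6, HomeTeam=31): rows 3, 12 → MatchID = O, O ✓
(Score=300, AwayTeam=8, HomeTeam=39): rows 4, 5 → MatchID takes values {P, H} — violation
(Score=303, AwayTeam=7, HomeTeam=39): rows 6, 7 → MatchID = Q, Q ✓
(Score=303, AwayTeam=8, HomeTeam=31): row 9 → MatchID = J ✓
(Score=303, AwayTeam=7, HomeTeam=38): rows 10, 11 → MatchID = G, G ✓
Two rows agree on {Score, AwayTeam, HomeTeam} but differ on MatchID, so {Score, AwayTeam, HomeTeam} → MatchID does not hold.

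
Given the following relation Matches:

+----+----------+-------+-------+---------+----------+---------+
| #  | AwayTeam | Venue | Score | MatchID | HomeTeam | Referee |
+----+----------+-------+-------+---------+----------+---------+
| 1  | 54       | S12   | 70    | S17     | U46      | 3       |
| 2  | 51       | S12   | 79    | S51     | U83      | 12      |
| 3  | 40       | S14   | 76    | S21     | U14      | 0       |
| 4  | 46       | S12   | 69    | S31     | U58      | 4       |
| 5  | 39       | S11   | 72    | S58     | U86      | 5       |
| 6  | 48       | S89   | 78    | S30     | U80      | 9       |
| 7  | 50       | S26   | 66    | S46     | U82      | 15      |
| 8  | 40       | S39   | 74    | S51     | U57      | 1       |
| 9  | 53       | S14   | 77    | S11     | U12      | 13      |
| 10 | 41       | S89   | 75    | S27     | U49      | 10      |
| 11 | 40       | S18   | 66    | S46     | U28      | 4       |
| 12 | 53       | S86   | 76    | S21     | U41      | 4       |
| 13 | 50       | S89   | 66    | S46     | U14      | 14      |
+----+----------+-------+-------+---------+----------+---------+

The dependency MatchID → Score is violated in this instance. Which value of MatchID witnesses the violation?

MatchID=S17: row 1 → Score = 70 ✓
MatchID=S51: rows 2, 8 → Score takes values {79, 74} — violation
MatchID=S21: rows 3, 12 → Score = 76, 76 ✓
MatchID=S31: row 4 → Score = 69 ✓
MatchID=S58: row 5 → Score = 72 ✓
MatchID=S30: row 6 → Score = 78 ✓
MatchID=S46: rows 7, 11, 13 → Score = 66, 66, 66 ✓
MatchID=S11: row 9 → Score = 77 ✓
MatchID=S27: row 10 → Score = 75 ✓
The only MatchID value with inconsistent Score is MatchID=S51.

S51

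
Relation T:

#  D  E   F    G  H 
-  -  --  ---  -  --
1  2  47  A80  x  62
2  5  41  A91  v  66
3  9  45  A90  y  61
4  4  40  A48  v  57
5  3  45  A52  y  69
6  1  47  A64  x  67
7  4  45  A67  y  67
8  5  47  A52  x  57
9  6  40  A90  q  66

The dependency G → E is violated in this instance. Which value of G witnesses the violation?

G=x: rows 1, 6, 8 → E = 47, 47, 47 ✓
G=v: rows 2, 4 → E takes values {41, 40} — violation
G=y: rows 3, 5, 7 → E = 45, 45, 45 ✓
G=q: row 9 → E = 40 ✓
The only G value with inconsistent E is G=v.

v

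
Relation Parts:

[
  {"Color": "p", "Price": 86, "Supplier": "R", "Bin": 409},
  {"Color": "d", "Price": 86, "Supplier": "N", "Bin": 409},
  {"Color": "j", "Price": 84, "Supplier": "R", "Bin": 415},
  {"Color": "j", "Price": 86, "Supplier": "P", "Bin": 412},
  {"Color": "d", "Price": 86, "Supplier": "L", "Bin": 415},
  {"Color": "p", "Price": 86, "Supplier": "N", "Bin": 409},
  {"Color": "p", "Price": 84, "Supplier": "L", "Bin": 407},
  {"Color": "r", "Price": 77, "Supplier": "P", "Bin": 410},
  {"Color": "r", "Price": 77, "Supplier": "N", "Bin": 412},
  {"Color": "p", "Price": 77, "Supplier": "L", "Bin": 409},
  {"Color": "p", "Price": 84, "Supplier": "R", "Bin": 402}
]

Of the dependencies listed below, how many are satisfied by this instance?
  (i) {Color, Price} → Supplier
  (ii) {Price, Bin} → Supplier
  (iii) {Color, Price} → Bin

0

(i) {Color, Price} → Supplier: (Color=p, Price=86): 2 rows → Supplier takes values {R, N} — violation; (Color=d, Price=86): 2 rows → Supplier takes values {N, L} — violation; (Color=p, Price=84): 2 rows → Supplier takes values {L, R} — violation; (Color=r, Price=77): 2 rows → Supplier takes values {P, N} — violation — fails.
(ii) {Price, Bin} → Supplier: (Price=86, Bin=409): 3 rows → Supplier takes values {R, N} — violation — fails.
(iii) {Color, Price} → Bin: (Color=d, Price=86): 2 rows → Bin takes values {409, 415} — violation; (Color=p, Price=84): 2 rows → Bin takes values {407, 402} — violation; (Color=r, Price=77): 2 rows → Bin takes values {410, 412} — violation — fails.
None of the 3 dependencies hold.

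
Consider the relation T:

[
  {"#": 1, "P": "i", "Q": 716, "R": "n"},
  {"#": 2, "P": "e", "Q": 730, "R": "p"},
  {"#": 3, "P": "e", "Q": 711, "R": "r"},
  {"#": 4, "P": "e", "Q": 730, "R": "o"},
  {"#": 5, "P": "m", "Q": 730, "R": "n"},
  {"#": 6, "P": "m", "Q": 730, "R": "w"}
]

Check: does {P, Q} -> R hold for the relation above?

No

(P=i, Q=716): row 1 → R = n ✓
(P=e, Q=730): rows 2, 4 → R takes values {p, o} — violation
(P=e, Q=711): row 3 → R = r ✓
(P=m, Q=730): rows 5, 6 → R takes values {n, w} — violation
Two rows agree on {P, Q} but differ on R, so {P, Q} -> R does not hold.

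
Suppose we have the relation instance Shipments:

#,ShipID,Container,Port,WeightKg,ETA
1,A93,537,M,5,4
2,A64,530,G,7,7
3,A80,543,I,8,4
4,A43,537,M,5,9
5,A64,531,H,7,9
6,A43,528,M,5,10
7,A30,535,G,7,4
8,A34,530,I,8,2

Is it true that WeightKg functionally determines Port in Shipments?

WeightKg=5: rows 1, 4, 6 → Port = M, M, M ✓
WeightKg=7: rows 2, 5, 7 → Port takes values {G, H} — violation
WeightKg=8: rows 3, 8 → Port = I, I ✓
Two rows agree on WeightKg but differ on Port, so WeightKg → Port does not hold.

No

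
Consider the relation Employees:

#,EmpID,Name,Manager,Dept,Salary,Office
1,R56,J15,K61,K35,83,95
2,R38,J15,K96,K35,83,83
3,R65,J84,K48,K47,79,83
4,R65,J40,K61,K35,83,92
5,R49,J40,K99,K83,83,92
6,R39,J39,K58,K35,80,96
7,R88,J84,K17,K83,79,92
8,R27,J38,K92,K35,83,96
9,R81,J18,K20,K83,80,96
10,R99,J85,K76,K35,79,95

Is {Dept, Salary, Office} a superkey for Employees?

All 10 rows have distinct {Dept, Salary, Office} values, so {Dept, Salary, Office} → (all attributes) holds and {Dept, Salary, Office} is a superkey.

Yes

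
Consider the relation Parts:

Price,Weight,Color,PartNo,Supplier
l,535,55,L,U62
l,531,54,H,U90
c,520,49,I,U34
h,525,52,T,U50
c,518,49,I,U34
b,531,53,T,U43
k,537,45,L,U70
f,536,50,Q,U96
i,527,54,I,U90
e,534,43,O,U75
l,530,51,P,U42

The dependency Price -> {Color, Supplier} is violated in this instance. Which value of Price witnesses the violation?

l

Price=l: 3 rows → {Color,Supplier} takes values {(55, U62), (54, U90), (51, U42)} — violation
Price=c: 2 rows → {Color,Supplier} = (49, U34), (49, U34) ✓
Price=h: 1 row → {Color,Supplier} = (52, U50) ✓
Price=b: 1 row → {Color,Supplier} = (53, U43) ✓
Price=k: 1 row → {Color,Supplier} = (45, U70) ✓
Price=f: 1 row → {Color,Supplier} = (50, U96) ✓
Price=i: 1 row → {Color,Supplier} = (54, U90) ✓
Price=e: 1 row → {Color,Supplier} = (43, U75) ✓
The only Price value with inconsistent RHS is Price=l.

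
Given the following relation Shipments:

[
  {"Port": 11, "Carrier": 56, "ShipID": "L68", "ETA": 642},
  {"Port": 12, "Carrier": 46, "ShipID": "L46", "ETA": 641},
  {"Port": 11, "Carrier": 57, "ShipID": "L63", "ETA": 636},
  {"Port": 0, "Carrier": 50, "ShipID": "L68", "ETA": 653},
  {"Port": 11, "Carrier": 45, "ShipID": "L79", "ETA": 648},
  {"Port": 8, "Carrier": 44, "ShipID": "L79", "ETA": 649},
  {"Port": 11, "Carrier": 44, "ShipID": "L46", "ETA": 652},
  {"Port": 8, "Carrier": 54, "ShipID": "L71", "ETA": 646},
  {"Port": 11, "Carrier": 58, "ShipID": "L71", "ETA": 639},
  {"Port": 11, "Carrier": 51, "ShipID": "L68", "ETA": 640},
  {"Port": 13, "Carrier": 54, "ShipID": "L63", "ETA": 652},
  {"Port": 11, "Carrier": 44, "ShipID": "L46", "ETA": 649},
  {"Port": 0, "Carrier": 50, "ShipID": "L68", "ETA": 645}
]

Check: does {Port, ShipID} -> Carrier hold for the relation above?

(Port=11, ShipID=L68): 2 rows → Carrier takes values {56, 51} — violation
(Port=12, ShipID=L46): 1 row → Carrier = 46 ✓
(Port=11, ShipID=L63): 1 row → Carrier = 57 ✓
(Port=0, ShipID=L68): 2 rows → Carrier = 50, 50 ✓
(Port=11, ShipID=L79): 1 row → Carrier = 45 ✓
(Port=8, ShipID=L79): 1 row → Carrier = 44 ✓
(Port=11, ShipID=L46): 2 rows → Carrier = 44, 44 ✓
(Port=8, ShipID=L71): 1 row → Carrier = 54 ✓
(Port=11, ShipID=L71): 1 row → Carrier = 58 ✓
(Port=13, ShipID=L63): 1 row → Carrier = 54 ✓
Two rows agree on {Port, ShipID} but differ on Carrier, so {Port, ShipID} -> Carrier does not hold.

No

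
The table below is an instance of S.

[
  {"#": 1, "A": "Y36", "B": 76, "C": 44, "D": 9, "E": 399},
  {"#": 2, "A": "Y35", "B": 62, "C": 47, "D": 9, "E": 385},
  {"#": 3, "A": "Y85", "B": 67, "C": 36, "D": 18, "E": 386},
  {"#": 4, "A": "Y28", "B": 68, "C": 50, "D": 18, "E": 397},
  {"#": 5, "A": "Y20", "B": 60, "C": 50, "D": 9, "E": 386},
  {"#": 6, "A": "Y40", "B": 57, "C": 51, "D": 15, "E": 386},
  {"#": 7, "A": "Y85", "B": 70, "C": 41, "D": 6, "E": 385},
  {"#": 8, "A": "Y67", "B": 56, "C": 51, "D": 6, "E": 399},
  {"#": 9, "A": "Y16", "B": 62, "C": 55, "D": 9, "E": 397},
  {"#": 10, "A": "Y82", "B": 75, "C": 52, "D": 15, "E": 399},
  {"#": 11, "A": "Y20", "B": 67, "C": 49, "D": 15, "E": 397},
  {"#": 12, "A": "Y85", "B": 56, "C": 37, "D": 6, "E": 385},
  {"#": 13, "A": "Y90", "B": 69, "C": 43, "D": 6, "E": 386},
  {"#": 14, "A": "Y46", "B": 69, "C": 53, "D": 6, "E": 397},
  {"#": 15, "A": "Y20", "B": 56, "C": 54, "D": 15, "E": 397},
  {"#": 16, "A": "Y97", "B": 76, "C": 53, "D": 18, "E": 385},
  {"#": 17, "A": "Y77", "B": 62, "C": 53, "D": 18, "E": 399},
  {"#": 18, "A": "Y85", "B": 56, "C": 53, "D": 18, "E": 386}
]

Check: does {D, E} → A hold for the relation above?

Yes

(D=9, E=399): row 1 → A = Y36 ✓
(D=9, E=385): row 2 → A = Y35 ✓
(D=18, E=386): rows 3, 18 → A = Y85, Y85 ✓
(D=18, E=397): row 4 → A = Y28 ✓
(D=9, E=386): row 5 → A = Y20 ✓
(D=15, E=386): row 6 → A = Y40 ✓
(D=6, E=385): rows 7, 12 → A = Y85, Y85 ✓
(D=6, E=399): row 8 → A = Y67 ✓
(D=9, E=397): row 9 → A = Y16 ✓
(D=15, E=399): row 10 → A = Y82 ✓
(D=15, E=397): rows 11, 15 → A = Y20, Y20 ✓
(D=6, E=386): row 13 → A = Y90 ✓
(D=6, E=397): row 14 → A = Y46 ✓
(D=18, E=385): row 16 → A = Y97 ✓
(D=18, E=399): row 17 → A = Y77 ✓
Every {D, E} value is associated with a single A value, so {D, E} → A holds.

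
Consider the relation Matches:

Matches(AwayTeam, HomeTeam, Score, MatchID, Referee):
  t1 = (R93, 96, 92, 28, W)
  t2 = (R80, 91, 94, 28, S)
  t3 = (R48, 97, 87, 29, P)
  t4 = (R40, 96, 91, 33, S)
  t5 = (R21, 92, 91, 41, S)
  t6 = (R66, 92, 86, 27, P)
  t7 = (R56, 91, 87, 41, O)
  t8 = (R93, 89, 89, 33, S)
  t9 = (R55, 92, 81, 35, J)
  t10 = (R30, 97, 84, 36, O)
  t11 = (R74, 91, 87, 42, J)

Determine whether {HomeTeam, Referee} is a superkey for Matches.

Yes

All 11 rows have distinct {HomeTeam, Referee} values, so {HomeTeam, Referee} → (all attributes) holds and {HomeTeam, Referee} is a superkey.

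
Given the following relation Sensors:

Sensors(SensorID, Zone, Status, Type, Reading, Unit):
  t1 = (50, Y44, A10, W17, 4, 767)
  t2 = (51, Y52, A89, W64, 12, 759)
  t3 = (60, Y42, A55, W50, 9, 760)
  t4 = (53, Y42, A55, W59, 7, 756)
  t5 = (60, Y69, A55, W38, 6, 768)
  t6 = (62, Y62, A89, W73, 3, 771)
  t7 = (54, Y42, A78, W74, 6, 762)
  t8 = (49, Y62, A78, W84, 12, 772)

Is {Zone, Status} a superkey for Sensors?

Rows 3 and 4 have the same {Zone, Status} value (Zone=Y42, Status=A55) but are distinct tuples, so {Zone, Status} does not determine every attribute — not a superkey.

No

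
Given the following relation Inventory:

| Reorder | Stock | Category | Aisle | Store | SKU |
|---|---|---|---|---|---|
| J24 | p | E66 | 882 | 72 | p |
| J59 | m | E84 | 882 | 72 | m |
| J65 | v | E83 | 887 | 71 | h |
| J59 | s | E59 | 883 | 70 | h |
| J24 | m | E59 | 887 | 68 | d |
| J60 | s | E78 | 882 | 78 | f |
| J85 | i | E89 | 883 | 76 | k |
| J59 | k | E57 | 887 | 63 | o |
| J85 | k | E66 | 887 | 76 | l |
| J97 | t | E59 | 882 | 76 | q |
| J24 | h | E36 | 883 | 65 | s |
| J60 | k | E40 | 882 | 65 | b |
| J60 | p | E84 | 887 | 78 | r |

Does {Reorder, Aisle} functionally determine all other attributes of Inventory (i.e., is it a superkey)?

Two distinct rows share (Reorder=J60, Aisle=882), so {Reorder, Aisle} does not determine every attribute — not a superkey.

No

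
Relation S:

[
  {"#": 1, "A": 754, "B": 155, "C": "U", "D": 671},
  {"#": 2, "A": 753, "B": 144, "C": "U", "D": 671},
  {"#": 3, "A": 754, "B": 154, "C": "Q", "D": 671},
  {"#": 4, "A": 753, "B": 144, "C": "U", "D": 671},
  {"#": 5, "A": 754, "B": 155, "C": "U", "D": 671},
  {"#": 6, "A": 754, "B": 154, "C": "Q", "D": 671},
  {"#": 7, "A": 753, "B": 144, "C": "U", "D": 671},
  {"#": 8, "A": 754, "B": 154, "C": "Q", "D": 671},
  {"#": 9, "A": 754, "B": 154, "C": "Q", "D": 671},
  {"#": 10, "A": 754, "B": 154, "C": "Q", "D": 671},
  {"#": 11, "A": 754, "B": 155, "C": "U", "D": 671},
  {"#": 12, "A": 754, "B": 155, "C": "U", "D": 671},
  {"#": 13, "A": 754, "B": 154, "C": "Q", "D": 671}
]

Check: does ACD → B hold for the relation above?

(A=754, C=U, D=671): rows 1, 5, 11, 12 → B = 155, 155, 155, 155 ✓
(A=753, C=U, D=671): rows 2, 4, 7 → B = 144, 144, 144 ✓
(A=754, C=Q, D=671): rows 3, 6, 8, 9, 10, 13 → B = 154, 154, 154, 154, 154, 154 ✓
Every ACD value is associated with a single B value, so ACD → B holds.

Yes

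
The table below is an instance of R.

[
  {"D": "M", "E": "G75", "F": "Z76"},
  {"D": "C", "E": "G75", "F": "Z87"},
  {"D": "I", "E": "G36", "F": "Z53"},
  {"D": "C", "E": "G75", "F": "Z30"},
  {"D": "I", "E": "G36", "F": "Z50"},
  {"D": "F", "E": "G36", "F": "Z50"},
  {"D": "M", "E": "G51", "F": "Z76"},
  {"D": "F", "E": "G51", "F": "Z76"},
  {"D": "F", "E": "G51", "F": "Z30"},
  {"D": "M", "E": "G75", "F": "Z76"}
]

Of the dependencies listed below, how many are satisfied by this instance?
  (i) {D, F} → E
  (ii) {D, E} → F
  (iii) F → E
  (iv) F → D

(i) {D, F} → E: (D=M, F=Z76): 3 rows → E takes values {G75, G51} — violation — fails.
(ii) {D, E} → F: (D=C, E=G75): 2 rows → F takes values {Z87, Z30} — violation; (D=I, E=G36): 2 rows → F takes values {Z53, Z50} — violation; (D=F, E=G51): 2 rows → F takes values {Z76, Z30} — violation — fails.
(iii) F → E: F=Z76: 4 rows → E takes values {G75, G51} — violation; F=Z30: 2 rows → E takes values {G75, G51} — violation — fails.
(iv) F → D: F=Z76: 4 rows → D takes values {M, F} — violation; F=Z30: 2 rows → D takes values {C, F} — violation; F=Z50: 2 rows → D takes values {I, F} — violation — fails.
None of the 4 dependencies hold.

0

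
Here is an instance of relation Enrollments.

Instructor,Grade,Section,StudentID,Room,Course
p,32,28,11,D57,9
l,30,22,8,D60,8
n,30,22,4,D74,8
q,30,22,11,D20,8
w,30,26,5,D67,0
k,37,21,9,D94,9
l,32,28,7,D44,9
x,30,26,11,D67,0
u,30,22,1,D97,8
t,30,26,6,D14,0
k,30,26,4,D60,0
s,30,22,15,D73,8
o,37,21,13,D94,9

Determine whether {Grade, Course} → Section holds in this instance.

Yes

(Grade=32, Course=9): 2 rows → Section = 28, 28 ✓
(Grade=30, Course=8): 5 rows → Section = 22, 22, 22, 22, 22 ✓
(Grade=30, Course=0): 4 rows → Section = 26, 26, 26, 26 ✓
(Grade=37, Course=9): 2 rows → Section = 21, 21 ✓
Every {Grade, Course} value is associated with a single Section value, so {Grade, Course} → Section holds.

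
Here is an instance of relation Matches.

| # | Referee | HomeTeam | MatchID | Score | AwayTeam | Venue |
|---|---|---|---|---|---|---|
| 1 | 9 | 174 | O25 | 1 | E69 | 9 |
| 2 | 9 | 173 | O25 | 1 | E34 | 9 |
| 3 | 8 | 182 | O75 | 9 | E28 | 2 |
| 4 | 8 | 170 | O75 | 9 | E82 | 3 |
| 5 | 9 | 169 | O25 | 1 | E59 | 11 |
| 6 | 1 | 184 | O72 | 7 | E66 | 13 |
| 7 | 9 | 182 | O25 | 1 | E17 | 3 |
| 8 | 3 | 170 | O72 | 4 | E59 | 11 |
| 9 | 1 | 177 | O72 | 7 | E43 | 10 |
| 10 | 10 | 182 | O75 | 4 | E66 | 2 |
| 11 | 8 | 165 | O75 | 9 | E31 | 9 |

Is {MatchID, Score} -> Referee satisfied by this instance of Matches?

(MatchID=O25, Score=1): rows 1, 2, 5, 7 → Referee = 9, 9, 9, 9 ✓
(MatchID=O75, Score=9): rows 3, 4, 11 → Referee = 8, 8, 8 ✓
(MatchID=O72, Score=7): rows 6, 9 → Referee = 1, 1 ✓
(MatchID=O72, Score=4): row 8 → Referee = 3 ✓
(MatchID=O75, Score=4): row 10 → Referee = 10 ✓
Every {MatchID, Score} value is associated with a single Referee value, so {MatchID, Score} -> Referee holds.

Yes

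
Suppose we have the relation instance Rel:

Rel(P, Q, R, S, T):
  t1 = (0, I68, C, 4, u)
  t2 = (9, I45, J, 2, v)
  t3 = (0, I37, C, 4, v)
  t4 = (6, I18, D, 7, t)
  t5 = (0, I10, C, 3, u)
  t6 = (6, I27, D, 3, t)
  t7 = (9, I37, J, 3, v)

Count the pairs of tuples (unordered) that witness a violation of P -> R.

P=0: all 3 rows agree on R — 0 pairs.
P=9: all 2 rows agree on R — 0 pairs.
P=6: all 2 rows agree on R — 0 pairs.

0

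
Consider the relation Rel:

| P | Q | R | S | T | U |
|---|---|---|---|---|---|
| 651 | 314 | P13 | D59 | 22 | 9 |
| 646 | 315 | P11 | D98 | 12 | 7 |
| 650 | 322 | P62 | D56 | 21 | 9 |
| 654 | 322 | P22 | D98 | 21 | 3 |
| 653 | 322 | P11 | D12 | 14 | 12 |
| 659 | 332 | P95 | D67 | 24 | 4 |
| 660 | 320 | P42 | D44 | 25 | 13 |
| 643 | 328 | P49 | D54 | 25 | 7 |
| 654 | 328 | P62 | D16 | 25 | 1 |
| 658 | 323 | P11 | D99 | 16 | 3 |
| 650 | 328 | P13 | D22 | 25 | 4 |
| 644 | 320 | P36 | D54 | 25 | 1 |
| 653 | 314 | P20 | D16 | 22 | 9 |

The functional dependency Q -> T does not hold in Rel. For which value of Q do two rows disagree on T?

Q=314: 2 rows → T = 22, 22 ✓
Q=315: 1 row → T = 12 ✓
Q=322: 3 rows → T takes values {21, 14} — violation
Q=332: 1 row → T = 24 ✓
Q=320: 2 rows → T = 25, 25 ✓
Q=328: 3 rows → T = 25, 25, 25 ✓
Q=323: 1 row → T = 16 ✓
The only Q value with inconsistent T is Q=322.

322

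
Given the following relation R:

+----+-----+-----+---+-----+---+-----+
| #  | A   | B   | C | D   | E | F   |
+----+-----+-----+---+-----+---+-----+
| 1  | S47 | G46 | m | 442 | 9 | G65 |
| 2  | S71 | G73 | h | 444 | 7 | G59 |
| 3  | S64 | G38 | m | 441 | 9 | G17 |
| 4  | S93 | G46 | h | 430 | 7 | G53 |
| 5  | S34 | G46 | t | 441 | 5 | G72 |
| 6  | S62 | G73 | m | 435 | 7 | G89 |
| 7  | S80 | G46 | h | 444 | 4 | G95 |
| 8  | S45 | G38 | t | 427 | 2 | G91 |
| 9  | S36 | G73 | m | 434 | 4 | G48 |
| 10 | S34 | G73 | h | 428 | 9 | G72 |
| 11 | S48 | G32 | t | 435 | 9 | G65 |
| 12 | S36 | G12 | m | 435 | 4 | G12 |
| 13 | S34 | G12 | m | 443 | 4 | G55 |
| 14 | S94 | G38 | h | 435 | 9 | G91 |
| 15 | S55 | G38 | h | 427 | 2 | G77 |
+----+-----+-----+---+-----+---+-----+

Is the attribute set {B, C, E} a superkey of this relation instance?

No

Rows 12 and 13 have the same {B, C, E} value (B=G12, C=m, E=4) but are distinct tuples, so {B, C, E} does not determine every attribute — not a superkey.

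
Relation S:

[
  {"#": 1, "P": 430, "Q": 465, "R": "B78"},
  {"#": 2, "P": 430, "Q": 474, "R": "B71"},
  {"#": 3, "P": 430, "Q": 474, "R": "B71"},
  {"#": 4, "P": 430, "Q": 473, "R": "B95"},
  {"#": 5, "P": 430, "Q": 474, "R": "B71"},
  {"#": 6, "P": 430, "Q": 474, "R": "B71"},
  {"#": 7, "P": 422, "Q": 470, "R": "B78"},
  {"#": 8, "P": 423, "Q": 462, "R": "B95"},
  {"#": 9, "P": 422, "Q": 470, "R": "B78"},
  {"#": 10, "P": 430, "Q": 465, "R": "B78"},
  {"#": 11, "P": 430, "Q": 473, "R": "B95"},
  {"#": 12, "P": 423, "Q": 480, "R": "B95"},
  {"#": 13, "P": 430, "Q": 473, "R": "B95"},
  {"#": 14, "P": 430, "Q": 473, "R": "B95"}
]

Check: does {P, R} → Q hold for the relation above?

(P=430, R=B78): rows 1, 10 → Q = 465, 465 ✓
(P=430, R=B71): rows 2, 3, 5, 6 → Q = 474, 474, 474, 474 ✓
(P=430, R=B95): rows 4, 11, 13, 14 → Q = 473, 473, 473, 473 ✓
(P=422, R=B78): rows 7, 9 → Q = 470, 470 ✓
(P=423, R=B95): rows 8, 12 → Q takes values {462, 480} — violation
Two rows agree on {P, R} but differ on Q, so {P, R} → Q does not hold.

No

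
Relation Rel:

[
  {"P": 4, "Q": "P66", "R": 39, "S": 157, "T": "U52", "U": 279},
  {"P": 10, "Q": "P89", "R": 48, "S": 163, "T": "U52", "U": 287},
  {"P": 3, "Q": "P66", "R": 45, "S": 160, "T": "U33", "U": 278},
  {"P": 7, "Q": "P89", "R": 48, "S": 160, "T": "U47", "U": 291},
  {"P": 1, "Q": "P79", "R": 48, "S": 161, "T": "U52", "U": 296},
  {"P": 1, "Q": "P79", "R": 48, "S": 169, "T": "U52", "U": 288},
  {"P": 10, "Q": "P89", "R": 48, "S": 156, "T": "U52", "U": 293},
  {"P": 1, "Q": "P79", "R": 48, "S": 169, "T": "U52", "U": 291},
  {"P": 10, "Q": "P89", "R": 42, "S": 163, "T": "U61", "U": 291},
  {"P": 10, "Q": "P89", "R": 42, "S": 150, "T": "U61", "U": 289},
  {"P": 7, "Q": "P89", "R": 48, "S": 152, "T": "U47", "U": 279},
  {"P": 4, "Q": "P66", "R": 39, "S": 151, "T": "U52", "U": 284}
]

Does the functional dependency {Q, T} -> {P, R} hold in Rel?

Yes

(Q=P66, T=U52): 2 rows → {P,R} = (4, 39), (4, 39) ✓
(Q=P89, T=U52): 2 rows → {P,R} = (10, 48), (10, 48) ✓
(Q=P66, T=U33): 1 row → {P,R} = (3, 45) ✓
(Q=P89, T=U47): 2 rows → {P,R} = (7, 48), (7, 48) ✓
(Q=P79, T=U52): 3 rows → {P,R} = (1, 48), (1, 48), (1, 48) ✓
(Q=P89, T=U61): 2 rows → {P,R} = (10, 42), (10, 42) ✓
Every {Q, T} value is associated with a single {P, R} value, so {Q, T} -> {P, R} holds.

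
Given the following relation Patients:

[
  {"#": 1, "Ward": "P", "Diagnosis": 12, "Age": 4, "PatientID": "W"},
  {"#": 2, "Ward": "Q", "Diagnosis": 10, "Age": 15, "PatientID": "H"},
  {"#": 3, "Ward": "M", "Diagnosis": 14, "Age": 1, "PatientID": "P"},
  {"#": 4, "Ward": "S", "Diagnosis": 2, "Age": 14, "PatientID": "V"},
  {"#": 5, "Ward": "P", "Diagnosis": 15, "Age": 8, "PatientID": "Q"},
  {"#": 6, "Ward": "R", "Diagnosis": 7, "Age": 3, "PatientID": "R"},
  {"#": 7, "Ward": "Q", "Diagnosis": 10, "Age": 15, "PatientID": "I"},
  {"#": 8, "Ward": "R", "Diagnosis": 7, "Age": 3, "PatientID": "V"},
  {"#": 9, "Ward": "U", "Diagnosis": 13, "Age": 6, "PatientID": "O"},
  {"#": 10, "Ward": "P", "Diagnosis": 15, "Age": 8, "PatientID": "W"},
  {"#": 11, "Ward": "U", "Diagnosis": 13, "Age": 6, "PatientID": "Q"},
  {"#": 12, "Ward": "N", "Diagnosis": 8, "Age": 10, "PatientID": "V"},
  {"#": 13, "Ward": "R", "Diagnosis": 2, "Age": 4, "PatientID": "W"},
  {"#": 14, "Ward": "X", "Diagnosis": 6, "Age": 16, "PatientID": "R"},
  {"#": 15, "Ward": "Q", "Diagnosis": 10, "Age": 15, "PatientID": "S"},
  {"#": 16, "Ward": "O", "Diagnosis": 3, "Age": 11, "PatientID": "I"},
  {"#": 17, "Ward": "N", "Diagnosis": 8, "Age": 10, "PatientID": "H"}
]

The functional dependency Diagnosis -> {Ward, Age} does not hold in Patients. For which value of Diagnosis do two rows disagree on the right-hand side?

Diagnosis=12: row 1 → {Ward,Age} = (P, 4) ✓
Diagnosis=10: rows 2, 7, 15 → {Ward,Age} = (Q, 15), (Q, 15), (Q, 15) ✓
Diagnosis=14: row 3 → {Ward,Age} = (M, 1) ✓
Diagnosis=2: rows 4, 13 → {Ward,Age} takes values {(S, 14), (R, 4)} — violation
Diagnosis=15: rows 5, 10 → {Ward,Age} = (P, 8), (P, 8) ✓
Diagnosis=7: rows 6, 8 → {Ward,Age} = (R, 3), (R, 3) ✓
Diagnosis=13: rows 9, 11 → {Ward,Age} = (U, 6), (U, 6) ✓
Diagnosis=8: rows 12, 17 → {Ward,Age} = (N, 10), (N, 10) ✓
Diagnosis=6: row 14 → {Ward,Age} = (X, 16) ✓
Diagnosis=3: row 16 → {Ward,Age} = (O, 11) ✓
The only Diagnosis value with inconsistent RHS is Diagnosis=2.

2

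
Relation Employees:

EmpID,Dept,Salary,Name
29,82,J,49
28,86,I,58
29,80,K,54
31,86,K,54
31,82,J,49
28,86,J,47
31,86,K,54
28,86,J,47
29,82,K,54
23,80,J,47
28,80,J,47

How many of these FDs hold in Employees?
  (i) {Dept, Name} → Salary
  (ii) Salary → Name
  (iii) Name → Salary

2

(i) {Dept, Name} → Salary: every LHS value maps to a single RHS value — holds.
(ii) Salary → Name: Salary=J: 6 rows → Name takes values {49, 47} — violation — fails.
(iii) Name → Salary: every LHS value maps to a single RHS value — holds.
2 of the 3 dependencies hold.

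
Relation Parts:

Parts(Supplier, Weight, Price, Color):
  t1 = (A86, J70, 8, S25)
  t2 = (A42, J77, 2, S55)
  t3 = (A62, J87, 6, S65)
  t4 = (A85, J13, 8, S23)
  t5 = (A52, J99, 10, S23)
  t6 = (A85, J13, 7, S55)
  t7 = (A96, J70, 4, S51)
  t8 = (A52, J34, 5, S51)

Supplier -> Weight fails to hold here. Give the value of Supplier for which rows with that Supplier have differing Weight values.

A52

Supplier=A86: row 1 → Weight = J70 ✓
Supplier=A42: row 2 → Weight = J77 ✓
Supplier=A62: row 3 → Weight = J87 ✓
Supplier=A85: rows 4, 6 → Weight = J13, J13 ✓
Supplier=A52: rows 5, 8 → Weight takes values {J99, J34} — violation
Supplier=A96: row 7 → Weight = J70 ✓
The only Supplier value with inconsistent Weight is Supplier=A52.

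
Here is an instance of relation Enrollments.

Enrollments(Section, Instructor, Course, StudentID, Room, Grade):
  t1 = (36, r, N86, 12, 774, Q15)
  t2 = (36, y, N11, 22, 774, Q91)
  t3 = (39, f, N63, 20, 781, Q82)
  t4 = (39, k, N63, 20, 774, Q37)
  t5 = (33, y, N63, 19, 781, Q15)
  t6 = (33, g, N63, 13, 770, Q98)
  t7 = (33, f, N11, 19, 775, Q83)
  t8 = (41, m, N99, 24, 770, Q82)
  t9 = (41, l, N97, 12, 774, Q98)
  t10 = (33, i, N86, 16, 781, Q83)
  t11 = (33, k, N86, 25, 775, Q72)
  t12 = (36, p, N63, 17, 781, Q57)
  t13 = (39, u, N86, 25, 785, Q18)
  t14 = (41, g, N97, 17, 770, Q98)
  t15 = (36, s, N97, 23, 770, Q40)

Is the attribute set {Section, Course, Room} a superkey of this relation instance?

Yes

All 15 rows have distinct {Section, Course, Room} values, so {Section, Course, Room} → (all attributes) holds and {Section, Course, Room} is a superkey.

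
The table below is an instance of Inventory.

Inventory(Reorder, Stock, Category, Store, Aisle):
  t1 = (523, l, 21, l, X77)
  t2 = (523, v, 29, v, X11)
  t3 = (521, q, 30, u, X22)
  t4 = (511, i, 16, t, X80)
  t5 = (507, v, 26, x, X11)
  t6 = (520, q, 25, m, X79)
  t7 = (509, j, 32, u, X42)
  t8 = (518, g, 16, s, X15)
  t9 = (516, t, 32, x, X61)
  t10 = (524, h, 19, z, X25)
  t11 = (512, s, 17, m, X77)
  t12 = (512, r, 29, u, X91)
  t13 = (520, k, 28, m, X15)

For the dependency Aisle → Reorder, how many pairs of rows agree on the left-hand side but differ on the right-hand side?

Aisle=X77: violating pairs (1,11) — 1 pair.
Aisle=X11: violating pairs (2,5) — 1 pair.
Aisle=X15: violating pairs (8,13) — 1 pair.

3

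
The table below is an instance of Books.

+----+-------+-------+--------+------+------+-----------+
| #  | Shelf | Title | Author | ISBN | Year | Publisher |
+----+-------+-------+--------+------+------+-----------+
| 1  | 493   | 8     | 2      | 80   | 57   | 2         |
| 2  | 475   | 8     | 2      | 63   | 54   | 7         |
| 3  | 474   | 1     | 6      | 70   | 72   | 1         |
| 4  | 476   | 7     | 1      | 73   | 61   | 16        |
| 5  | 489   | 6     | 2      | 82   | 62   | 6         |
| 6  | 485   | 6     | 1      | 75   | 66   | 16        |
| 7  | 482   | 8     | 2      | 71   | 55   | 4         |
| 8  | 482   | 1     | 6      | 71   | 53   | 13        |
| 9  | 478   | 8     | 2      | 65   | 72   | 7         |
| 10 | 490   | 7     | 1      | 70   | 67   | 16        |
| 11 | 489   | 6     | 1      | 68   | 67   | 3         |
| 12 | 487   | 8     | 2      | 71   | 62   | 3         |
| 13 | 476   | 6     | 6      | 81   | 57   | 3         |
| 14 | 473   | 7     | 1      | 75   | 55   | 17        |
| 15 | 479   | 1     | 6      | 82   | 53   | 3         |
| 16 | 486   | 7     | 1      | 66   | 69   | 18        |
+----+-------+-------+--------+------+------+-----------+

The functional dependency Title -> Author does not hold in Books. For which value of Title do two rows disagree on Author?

Title=8: rows 1, 2, 7, 9, 12 → Author = 2, 2, 2, 2, 2 ✓
Title=1: rows 3, 8, 15 → Author = 6, 6, 6 ✓
Title=7: rows 4, 10, 14, 16 → Author = 1, 1, 1, 1 ✓
Title=6: rows 5, 6, 11, 13 → Author takes values {2, 1, 6} — violation
The only Title value with inconsistent Author is Title=6.

6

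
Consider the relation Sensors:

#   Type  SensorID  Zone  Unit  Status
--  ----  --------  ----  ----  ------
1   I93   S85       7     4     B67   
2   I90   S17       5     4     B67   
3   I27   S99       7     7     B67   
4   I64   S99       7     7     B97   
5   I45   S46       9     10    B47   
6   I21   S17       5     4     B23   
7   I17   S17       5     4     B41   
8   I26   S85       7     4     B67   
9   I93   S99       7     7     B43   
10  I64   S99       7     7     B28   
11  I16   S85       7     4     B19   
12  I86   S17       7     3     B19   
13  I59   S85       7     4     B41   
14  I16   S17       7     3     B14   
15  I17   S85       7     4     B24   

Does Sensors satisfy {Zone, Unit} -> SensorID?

(Zone=7, Unit=4): rows 1, 8, 11, 13, 15 → SensorID = S85, S85, S85, S85, S85 ✓
(Zone=5, Unit=4): rows 2, 6, 7 → SensorID = S17, S17, S17 ✓
(Zone=7, Unit=7): rows 3, 4, 9, 10 → SensorID = S99, S99, S99, S99 ✓
(Zone=9, Unit=10): row 5 → SensorID = S46 ✓
(Zone=7, Unit=3): rows 12, 14 → SensorID = S17, S17 ✓
Every {Zone, Unit} value is associated with a single SensorID value, so {Zone, Unit} -> SensorID holds.

Yes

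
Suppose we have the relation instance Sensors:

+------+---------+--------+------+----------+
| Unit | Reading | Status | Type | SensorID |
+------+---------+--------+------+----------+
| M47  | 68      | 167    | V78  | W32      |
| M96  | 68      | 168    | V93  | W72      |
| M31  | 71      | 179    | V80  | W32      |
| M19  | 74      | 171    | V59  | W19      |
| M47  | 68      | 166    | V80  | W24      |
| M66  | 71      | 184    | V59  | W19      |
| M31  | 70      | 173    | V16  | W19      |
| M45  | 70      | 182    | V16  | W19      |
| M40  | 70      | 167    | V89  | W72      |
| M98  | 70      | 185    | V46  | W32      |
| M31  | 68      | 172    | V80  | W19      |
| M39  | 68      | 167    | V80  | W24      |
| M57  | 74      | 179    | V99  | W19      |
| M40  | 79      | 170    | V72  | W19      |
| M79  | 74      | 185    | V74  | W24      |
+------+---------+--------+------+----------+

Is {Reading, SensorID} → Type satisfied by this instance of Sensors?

No

(Reading=68, SensorID=W32): 1 row → Type = V78 ✓
(Reading=68, SensorID=W72): 1 row → Type = V93 ✓
(Reading=71, SensorID=W32): 1 row → Type = V80 ✓
(Reading=74, SensorID=W19): 2 rows → Type takes values {V59, V99} — violation
(Reading=68, SensorID=W24): 2 rows → Type = V80, V80 ✓
(Reading=71, SensorID=W19): 1 row → Type = V59 ✓
(Reading=70, SensorID=W19): 2 rows → Type = V16, V16 ✓
(Reading=70, SensorID=W72): 1 row → Type = V89 ✓
(Reading=70, SensorID=W32): 1 row → Type = V46 ✓
(Reading=68, SensorID=W19): 1 row → Type = V80 ✓
(Reading=79, SensorID=W19): 1 row → Type = V72 ✓
(Reading=74, SensorID=W24): 1 row → Type = V74 ✓
Two rows agree on {Reading, SensorID} but differ on Type, so {Reading, SensorID} → Type does not hold.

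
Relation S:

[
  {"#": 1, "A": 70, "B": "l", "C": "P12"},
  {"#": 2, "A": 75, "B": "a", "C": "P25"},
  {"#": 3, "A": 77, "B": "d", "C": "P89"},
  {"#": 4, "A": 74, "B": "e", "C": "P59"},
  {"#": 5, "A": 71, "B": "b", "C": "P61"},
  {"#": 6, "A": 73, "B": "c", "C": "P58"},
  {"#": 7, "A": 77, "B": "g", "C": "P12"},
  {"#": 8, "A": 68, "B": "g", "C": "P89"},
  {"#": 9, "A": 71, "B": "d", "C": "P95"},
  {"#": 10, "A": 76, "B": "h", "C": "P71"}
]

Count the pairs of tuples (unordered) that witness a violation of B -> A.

2

B=d: violating pairs (3,9) — 1 pair.
B=g: violating pairs (7,8) — 1 pair.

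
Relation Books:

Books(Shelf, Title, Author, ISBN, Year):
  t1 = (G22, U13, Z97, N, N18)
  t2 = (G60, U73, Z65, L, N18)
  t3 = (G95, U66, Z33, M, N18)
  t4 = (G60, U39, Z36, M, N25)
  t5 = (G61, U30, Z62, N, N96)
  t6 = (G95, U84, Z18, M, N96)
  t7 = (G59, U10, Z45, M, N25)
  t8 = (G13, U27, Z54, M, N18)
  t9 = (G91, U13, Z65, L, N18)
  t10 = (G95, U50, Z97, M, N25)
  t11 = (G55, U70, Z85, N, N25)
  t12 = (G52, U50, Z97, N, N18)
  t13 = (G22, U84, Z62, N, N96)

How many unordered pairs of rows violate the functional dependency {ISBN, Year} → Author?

4

(ISBN=N, Year=N18): all 2 rows agree on Author — 0 pairs.
(ISBN=L, Year=N18): all 2 rows agree on Author — 0 pairs.
(ISBN=M, Year=N18): violating pairs (3,8) — 1 pair.
(ISBN=M, Year=N25): violating pairs (4,7), (4,10), (7,10) — 3 pairs.
(ISBN=N, Year=N96): all 2 rows agree on Author — 0 pairs.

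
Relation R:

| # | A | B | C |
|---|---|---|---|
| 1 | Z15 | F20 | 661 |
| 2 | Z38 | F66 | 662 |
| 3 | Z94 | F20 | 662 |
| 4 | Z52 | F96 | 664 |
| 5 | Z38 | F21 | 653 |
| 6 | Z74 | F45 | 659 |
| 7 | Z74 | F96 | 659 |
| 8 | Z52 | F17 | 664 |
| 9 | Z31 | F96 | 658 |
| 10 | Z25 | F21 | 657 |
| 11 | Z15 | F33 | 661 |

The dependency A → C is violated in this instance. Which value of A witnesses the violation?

Z38

A=Z15: rows 1, 11 → C = 661, 661 ✓
A=Z38: rows 2, 5 → C takes values {662, 653} — violation
A=Z94: row 3 → C = 662 ✓
A=Z52: rows 4, 8 → C = 664, 664 ✓
A=Z74: rows 6, 7 → C = 659, 659 ✓
A=Z31: row 9 → C = 658 ✓
A=Z25: row 10 → C = 657 ✓
The only A value with inconsistent C is A=Z38.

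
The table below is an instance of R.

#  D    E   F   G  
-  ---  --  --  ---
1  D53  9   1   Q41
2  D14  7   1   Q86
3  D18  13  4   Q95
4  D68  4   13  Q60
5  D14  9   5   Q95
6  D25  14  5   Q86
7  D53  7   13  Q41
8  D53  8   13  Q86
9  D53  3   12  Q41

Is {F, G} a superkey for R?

All 9 rows have distinct {F, G} values, so {F, G} → (all attributes) holds and {F, G} is a superkey.

Yes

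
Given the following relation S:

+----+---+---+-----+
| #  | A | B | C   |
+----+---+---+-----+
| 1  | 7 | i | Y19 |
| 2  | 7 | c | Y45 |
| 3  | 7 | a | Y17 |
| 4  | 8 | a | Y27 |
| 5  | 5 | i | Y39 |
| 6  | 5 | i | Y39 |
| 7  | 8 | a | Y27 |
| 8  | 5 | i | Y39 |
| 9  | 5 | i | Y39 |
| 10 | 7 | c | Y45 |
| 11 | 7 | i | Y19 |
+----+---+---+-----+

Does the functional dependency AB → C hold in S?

Yes

(A=7, B=i): rows 1, 11 → C = Y19, Y19 ✓
(A=7, B=c): rows 2, 10 → C = Y45, Y45 ✓
(A=7, B=a): row 3 → C = Y17 ✓
(A=8, B=a): rows 4, 7 → C = Y27, Y27 ✓
(A=5, B=i): rows 5, 6, 8, 9 → C = Y39, Y39, Y39, Y39 ✓
Every AB value is associated with a single C value, so AB → C holds.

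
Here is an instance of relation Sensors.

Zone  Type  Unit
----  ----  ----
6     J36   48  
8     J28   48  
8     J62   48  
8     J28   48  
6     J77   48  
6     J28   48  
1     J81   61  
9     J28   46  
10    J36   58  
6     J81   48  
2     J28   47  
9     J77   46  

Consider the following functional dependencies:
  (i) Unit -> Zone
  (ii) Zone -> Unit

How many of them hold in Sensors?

1

(i) Unit -> Zone: Unit=48: 7 rows → Zone takes values {6, 8} — violation — fails.
(ii) Zone -> Unit: every LHS value maps to a single RHS value — holds.
1 of the 2 dependencies holds.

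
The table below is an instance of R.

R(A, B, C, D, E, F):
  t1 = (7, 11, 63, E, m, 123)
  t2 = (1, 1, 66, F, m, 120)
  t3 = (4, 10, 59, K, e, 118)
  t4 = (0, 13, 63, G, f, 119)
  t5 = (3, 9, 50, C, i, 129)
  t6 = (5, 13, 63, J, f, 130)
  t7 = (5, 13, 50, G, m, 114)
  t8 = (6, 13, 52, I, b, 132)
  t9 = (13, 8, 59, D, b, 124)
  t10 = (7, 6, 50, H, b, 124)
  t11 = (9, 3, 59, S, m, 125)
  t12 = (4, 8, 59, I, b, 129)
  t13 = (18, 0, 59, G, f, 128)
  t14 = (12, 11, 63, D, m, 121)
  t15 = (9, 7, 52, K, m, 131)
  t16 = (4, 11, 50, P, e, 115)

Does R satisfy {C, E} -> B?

(C=63, E=m): rows 1, 14 → B = 11, 11 ✓
(C=66, E=m): row 2 → B = 1 ✓
(C=59, E=e): row 3 → B = 10 ✓
(C=63, E=f): rows 4, 6 → B = 13, 13 ✓
(C=50, E=i): row 5 → B = 9 ✓
(C=50, E=m): row 7 → B = 13 ✓
(C=52, E=b): row 8 → B = 13 ✓
(C=59, E=b): rows 9, 12 → B = 8, 8 ✓
(C=50, E=b): row 10 → B = 6 ✓
(C=59, E=m): row 11 → B = 3 ✓
(C=59, E=f): row 13 → B = 0 ✓
(C=52, E=m): row 15 → B = 7 ✓
(C=50, E=e): row 16 → B = 11 ✓
Every {C, E} value is associated with a single B value, so {C, E} -> B holds.

Yes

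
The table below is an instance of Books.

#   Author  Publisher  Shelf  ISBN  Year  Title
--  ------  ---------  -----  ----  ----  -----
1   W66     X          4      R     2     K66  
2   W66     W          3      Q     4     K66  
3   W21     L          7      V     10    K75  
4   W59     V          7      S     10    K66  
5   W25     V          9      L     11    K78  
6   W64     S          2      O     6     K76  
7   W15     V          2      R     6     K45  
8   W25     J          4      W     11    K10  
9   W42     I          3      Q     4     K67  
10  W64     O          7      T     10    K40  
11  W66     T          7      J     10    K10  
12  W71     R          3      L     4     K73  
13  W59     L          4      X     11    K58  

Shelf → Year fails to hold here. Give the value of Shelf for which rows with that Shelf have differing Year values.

4

Shelf=4: rows 1, 8, 13 → Year takes values {2, 11} — violation
Shelf=3: rows 2, 9, 12 → Year = 4, 4, 4 ✓
Shelf=7: rows 3, 4, 10, 11 → Year = 10, 10, 10, 10 ✓
Shelf=9: row 5 → Year = 11 ✓
Shelf=2: rows 6, 7 → Year = 6, 6 ✓
The only Shelf value with inconsistent Year is Shelf=4.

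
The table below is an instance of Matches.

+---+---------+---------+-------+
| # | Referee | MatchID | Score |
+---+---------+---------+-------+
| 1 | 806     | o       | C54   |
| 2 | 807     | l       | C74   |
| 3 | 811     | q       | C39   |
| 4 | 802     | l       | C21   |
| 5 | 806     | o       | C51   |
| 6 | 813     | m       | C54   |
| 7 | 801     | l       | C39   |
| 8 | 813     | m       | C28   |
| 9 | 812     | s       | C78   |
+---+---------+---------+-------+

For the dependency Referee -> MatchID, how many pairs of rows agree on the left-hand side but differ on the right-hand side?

0

Referee=806: all 2 rows agree on MatchID — 0 pairs.
Referee=813: all 2 rows agree on MatchID — 0 pairs.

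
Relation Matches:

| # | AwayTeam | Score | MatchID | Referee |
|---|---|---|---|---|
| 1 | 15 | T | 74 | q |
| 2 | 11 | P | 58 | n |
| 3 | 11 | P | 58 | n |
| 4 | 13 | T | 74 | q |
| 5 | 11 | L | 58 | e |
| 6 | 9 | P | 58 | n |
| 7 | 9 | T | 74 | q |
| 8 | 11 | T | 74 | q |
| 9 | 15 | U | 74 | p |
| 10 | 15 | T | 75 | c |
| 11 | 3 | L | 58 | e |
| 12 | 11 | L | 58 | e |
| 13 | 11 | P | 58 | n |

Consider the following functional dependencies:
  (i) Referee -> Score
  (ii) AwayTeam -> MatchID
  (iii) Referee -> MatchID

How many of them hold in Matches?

(i) Referee -> Score: every LHS value maps to a single RHS value — holds.
(ii) AwayTeam -> MatchID: AwayTeam=15: rows 1, 9, 10 → MatchID takes values {74, 75} — violation; AwayTeam=11: rows 2, 3, 5, 8, 12, 13 → MatchID takes values {58, 74} — violation; AwayTeam=9: rows 6, 7 → MatchID takes values {58, 74} — violation — fails.
(iii) Referee -> MatchID: every LHS value maps to a single RHS value — holds.
2 of the 3 dependencies hold.

2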